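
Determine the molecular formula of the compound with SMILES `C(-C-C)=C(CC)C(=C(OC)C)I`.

Heavy atoms from the SMILES: 10 C, 1 I, 1 O.
Implicit hydrogens by atom environment:
  4 × C: 3 H each → 12
  3 × C: no H
  2 × C: 2 H each → 4
  1 × C: 1 H
  1 × I: no H
  1 × O: no H
  Total hydrogens = 17.
Molecular formula: C10H17IO

C10H17IO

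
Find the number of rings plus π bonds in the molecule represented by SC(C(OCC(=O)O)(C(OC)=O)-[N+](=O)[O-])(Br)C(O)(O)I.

3

Molecular formula from the SMILES: C7H9BrINO9S.
DoU = (2C + 2 + N − H − X)/2 = (2·7 + 2 + 1 − 9 − 2)/2 = 6/2 = 3.
(Structurally: 0 ring(s) + 3 π bond(s) = 3.)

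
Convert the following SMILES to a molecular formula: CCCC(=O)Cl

Heavy atoms from the SMILES: 4 C, 1 Cl, 1 O.
Implicit hydrogens by atom environment:
  2 × C: 2 H each → 4
  1 × C: 3 H
  1 × C: no H
  1 × Cl: no H
  1 × O: no H
  Total hydrogens = 7.
Molecular formula: C4H7ClO

C4H7ClO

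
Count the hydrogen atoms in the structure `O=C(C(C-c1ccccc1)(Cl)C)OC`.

Hydrogens are implicit in SMILES; fill each atom to its normal valence:
  5 × C (aromatic): 1 H each → 5
  2 × C: 3 H each → 6
  2 × C: no H
  2 × O: no H
  1 × C: 2 H
  1 × C (aromatic): no H
  1 × Cl: no H
  Total hydrogens = 13.

13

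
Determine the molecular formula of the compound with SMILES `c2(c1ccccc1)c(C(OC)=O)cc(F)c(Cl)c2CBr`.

Heavy atoms from the SMILES: 1 Br, 15 C, 1 Cl, 1 F, 2 O.
Implicit hydrogens by atom environment:
  6 × C (aromatic): 1 H each → 6
  6 × C (aromatic): no H
  2 × O: no H
  1 × Br: no H
  1 × C: 3 H
  1 × C: 2 H
  1 × C: no H
  1 × Cl: no H
  1 × F: no H
  Total hydrogens = 11.
Molecular formula: C15H11BrClFO2

C15H11BrClFO2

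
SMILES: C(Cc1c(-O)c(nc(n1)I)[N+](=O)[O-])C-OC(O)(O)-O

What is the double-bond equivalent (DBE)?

5

Molecular formula from the SMILES: C8H10IN3O7.
DoU = (2C + 2 + N − H − X)/2 = (2·8 + 2 + 3 − 10 − 1)/2 = 10/2 = 5.
(Structurally: 1 ring(s) + 4 π bond(s) = 5.)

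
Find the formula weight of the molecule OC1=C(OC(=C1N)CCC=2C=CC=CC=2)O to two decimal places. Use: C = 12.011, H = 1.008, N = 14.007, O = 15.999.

Molecular formula: C12H13NO3.
M = 12×12.011 + 13×1.008 + 1×14.007 + 3×15.999 = 219.24 g/mol.

219.24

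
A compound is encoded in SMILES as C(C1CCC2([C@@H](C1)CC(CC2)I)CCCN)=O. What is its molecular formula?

C14H24INO

Heavy atoms from the SMILES: 14 C, 1 I, 1 N, 1 O.
Implicit hydrogens by atom environment:
  9 × C: 2 H each → 18
  4 × C: 1 H each → 4
  1 × C: no H
  1 × I: no H
  1 × N: 2 H
  1 × O: no H
  Total hydrogens = 24.
Molecular formula: C14H24INO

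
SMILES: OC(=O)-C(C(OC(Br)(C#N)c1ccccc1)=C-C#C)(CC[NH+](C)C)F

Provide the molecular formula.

C18H19BrFN2O3+

Heavy atoms from the SMILES: 1 Br, 18 C, 1 F, 2 N, 3 O.
Implicit hydrogens by atom environment:
  6 × C: no H
  5 × C (aromatic): 1 H each → 5
  2 × C: 3 H each → 6
  2 × C: 2 H each → 4
  2 × C: 1 H each → 2
  2 × O: no H
  1 × Br: no H
  1 × C (aromatic): no H
  1 × F: no H
  1 × N (charge +1): 1 H
  1 × N: no H
  1 × O: 1 H
  Total hydrogens = 19.
Net charge +1.
Molecular formula: C18H19BrFN2O3+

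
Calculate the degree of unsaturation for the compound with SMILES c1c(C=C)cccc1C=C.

6

Molecular formula from the SMILES: C10H10.
DoU = (2C + 2 + N − H − X)/2 = (2·10 + 2 + 0 − 10 − 0)/2 = 12/2 = 6.
(Structurally: 1 ring(s) + 5 π bond(s) = 6.)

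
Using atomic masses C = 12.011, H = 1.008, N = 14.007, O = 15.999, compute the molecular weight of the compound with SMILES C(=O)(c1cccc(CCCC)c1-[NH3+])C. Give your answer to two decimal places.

192.28

Molecular formula: C12H18NO+.
M = 12×12.011 + 18×1.008 + 1×14.007 + 1×15.999 = 192.28 g/mol.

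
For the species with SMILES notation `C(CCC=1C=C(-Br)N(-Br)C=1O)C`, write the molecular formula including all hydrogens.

C8H11Br2NO

Heavy atoms from the SMILES: 2 Br, 8 C, 1 N, 1 O.
Implicit hydrogens by atom environment:
  3 × C: 2 H each → 6
  3 × C (aromatic): no H
  2 × Br: no H
  1 × C: 3 H
  1 × C (aromatic): 1 H
  1 × N (aromatic): no H
  1 × O: 1 H
  Total hydrogens = 11.
Molecular formula: C8H11Br2NO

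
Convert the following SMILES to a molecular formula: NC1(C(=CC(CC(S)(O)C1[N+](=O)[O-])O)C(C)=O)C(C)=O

C11H16N2O6S

Heavy atoms from the SMILES: 11 C, 2 N, 6 O, 1 S.
Implicit hydrogens by atom environment:
  5 × C: no H
  3 × C: 1 H each → 3
  3 × O: no H
  2 × C: 3 H each → 6
  2 × O: 1 H each → 2
  1 × C: 2 H
  1 × N: 2 H
  1 × N (charge +1): no H
  1 × O (charge -1): no H
  1 × S: 1 H
  Total hydrogens = 16.
Molecular formula: C11H16N2O6S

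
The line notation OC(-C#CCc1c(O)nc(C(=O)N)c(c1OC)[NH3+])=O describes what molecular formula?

Heavy atoms from the SMILES: 11 C, 3 N, 5 O.
Implicit hydrogens by atom environment:
  5 × C (aromatic): no H
  4 × C: no H
  3 × O: no H
  2 × O: 1 H each → 2
  1 × C: 3 H
  1 × C: 2 H
  1 × N (charge +1): 3 H
  1 × N: 2 H
  1 × N (aromatic): no H
  Total hydrogens = 12.
Net charge +1.
Molecular formula: C11H12N3O5+

C11H12N3O5+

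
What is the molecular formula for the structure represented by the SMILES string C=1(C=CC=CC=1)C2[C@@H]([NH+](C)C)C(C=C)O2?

Heavy atoms from the SMILES: 13 C, 1 N, 1 O.
Implicit hydrogens by atom environment:
  5 × C (aromatic): 1 H each → 5
  4 × C: 1 H each → 4
  2 × C: 3 H each → 6
  1 × C: 2 H
  1 × C (aromatic): no H
  1 × N (charge +1): 1 H
  1 × O: no H
  Total hydrogens = 18.
Net charge +1.
Molecular formula: C13H18NO+

C13H18NO+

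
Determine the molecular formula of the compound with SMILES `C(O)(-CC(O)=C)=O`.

C4H6O3

Heavy atoms from the SMILES: 4 C, 3 O.
Implicit hydrogens by atom environment:
  2 × C: 2 H each → 4
  2 × C: no H
  2 × O: 1 H each → 2
  1 × O: no H
  Total hydrogens = 6.
Molecular formula: C4H6O3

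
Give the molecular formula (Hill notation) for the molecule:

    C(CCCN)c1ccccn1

Heavy atoms from the SMILES: 9 C, 2 N.
Implicit hydrogens by atom environment:
  4 × C: 2 H each → 8
  4 × C (aromatic): 1 H each → 4
  1 × C (aromatic): no H
  1 × N: 2 H
  1 × N (aromatic): no H
  Total hydrogens = 14.
Molecular formula: C9H14N2

C9H14N2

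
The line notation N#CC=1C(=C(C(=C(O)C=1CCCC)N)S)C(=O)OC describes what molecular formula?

Heavy atoms from the SMILES: 13 C, 2 N, 3 O, 1 S.
Implicit hydrogens by atom environment:
  6 × C (aromatic): no H
  3 × C: 2 H each → 6
  2 × C: 3 H each → 6
  2 × C: no H
  2 × O: no H
  1 × N: 2 H
  1 × N: no H
  1 × O: 1 H
  1 × S: 1 H
  Total hydrogens = 16.
Molecular formula: C13H16N2O3S

C13H16N2O3S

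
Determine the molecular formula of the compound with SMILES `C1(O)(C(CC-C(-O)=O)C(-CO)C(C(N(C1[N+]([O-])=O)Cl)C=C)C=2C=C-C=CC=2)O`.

C18H23ClN2O7

Heavy atoms from the SMILES: 18 C, 1 Cl, 2 N, 7 O.
Implicit hydrogens by atom environment:
  6 × C: 1 H each → 6
  5 × C (aromatic): 1 H each → 5
  4 × C: 2 H each → 8
  4 × O: 1 H each → 4
  2 × C: no H
  2 × O: no H
  1 × C (aromatic): no H
  1 × Cl: no H
  1 × N: no H
  1 × N (charge +1): no H
  1 × O (charge -1): no H
  Total hydrogens = 23.
Molecular formula: C18H23ClN2O7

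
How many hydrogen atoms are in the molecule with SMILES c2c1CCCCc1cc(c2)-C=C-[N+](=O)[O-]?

13

Hydrogens are implicit in SMILES; fill each atom to its normal valence:
  4 × C: 2 H each → 8
  3 × C (aromatic): 1 H each → 3
  3 × C (aromatic): no H
  2 × C: 1 H each → 2
  1 × N (charge +1): no H
  1 × O: no H
  1 × O (charge -1): no H
  Total hydrogens = 13.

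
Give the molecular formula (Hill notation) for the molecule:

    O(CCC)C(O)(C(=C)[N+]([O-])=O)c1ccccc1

C12H15NO4

Heavy atoms from the SMILES: 12 C, 1 N, 4 O.
Implicit hydrogens by atom environment:
  5 × C (aromatic): 1 H each → 5
  3 × C: 2 H each → 6
  2 × C: no H
  2 × O: no H
  1 × C: 3 H
  1 × C (aromatic): no H
  1 × N (charge +1): no H
  1 × O: 1 H
  1 × O (charge -1): no H
  Total hydrogens = 15.
Molecular formula: C12H15NO4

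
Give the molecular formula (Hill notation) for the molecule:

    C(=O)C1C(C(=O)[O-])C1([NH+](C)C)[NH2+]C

C8H15N2O3+

Heavy atoms from the SMILES: 8 C, 2 N, 3 O.
Implicit hydrogens by atom environment:
  3 × C: 3 H each → 9
  3 × C: 1 H each → 3
  2 × C: no H
  2 × O: no H
  1 × N (charge +1): 2 H
  1 × N (charge +1): 1 H
  1 × O (charge -1): no H
  Total hydrogens = 15.
Net charge +1.
Molecular formula: C8H15N2O3+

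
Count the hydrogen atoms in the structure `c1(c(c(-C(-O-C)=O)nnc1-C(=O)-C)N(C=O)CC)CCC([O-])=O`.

16

Hydrogens are implicit in SMILES; fill each atom to its normal valence:
  5 × O: no H
  4 × C (aromatic): no H
  3 × C: 3 H each → 9
  3 × C: 2 H each → 6
  3 × C: no H
  2 × N (aromatic): no H
  1 × C: 1 H
  1 × N: no H
  1 × O (charge -1): no H
  Total hydrogens = 16.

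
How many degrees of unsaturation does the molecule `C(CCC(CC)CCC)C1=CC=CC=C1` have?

Molecular formula from the SMILES: C15H24.
DoU = (2C + 2 + N − H − X)/2 = (2·15 + 2 + 0 − 24 − 0)/2 = 8/2 = 4.
(Structurally: 1 ring(s) + 3 π bond(s) = 4.)

4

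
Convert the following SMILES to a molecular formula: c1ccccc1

C6H6

Heavy atoms from the SMILES: 6 C.
Implicit hydrogens by atom environment:
  6 × C (aromatic): 1 H each → 6
  Total hydrogens = 6.
Molecular formula: C6H6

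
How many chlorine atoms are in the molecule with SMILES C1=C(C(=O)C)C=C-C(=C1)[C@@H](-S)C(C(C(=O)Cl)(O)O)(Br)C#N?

1

The symbol for chlorine appears 1 time in the SMILES.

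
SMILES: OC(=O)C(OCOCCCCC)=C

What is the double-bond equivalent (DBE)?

Molecular formula from the SMILES: C9H16O4.
DoU = (2C + 2 + N − H − X)/2 = (2·9 + 2 + 0 − 16 − 0)/2 = 4/2 = 2.
(Structurally: 0 ring(s) + 2 π bond(s) = 2.)

2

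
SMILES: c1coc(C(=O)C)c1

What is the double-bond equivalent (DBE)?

4

Molecular formula from the SMILES: C6H6O2.
DoU = (2C + 2 + N − H − X)/2 = (2·6 + 2 + 0 − 6 − 0)/2 = 8/2 = 4.
(Structurally: 1 ring(s) + 3 π bond(s) = 4.)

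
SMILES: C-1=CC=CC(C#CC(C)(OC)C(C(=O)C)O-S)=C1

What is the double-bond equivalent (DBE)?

Molecular formula from the SMILES: C14H16O3S.
DoU = (2C + 2 + N − H − X)/2 = (2·14 + 2 + 0 − 16 − 0)/2 = 14/2 = 7.
(Structurally: 1 ring(s) + 6 π bond(s) = 7.)

7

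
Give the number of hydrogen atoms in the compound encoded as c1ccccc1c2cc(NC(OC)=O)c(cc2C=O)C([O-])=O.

12

Hydrogens are implicit in SMILES; fill each atom to its normal valence:
  7 × C (aromatic): 1 H each → 7
  5 × C (aromatic): no H
  4 × O: no H
  2 × C: no H
  1 × C: 3 H
  1 × C: 1 H
  1 × N: 1 H
  1 × O (charge -1): no H
  Total hydrogens = 12.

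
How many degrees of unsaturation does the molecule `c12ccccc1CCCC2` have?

Molecular formula from the SMILES: C10H12.
DoU = (2C + 2 + N − H − X)/2 = (2·10 + 2 + 0 − 12 − 0)/2 = 10/2 = 5.
(Structurally: 2 ring(s) + 3 π bond(s) = 5.)

5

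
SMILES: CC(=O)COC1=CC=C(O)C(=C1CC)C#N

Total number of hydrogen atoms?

Hydrogens are implicit in SMILES; fill each atom to its normal valence:
  4 × C (aromatic): no H
  2 × C: 3 H each → 6
  2 × C: 2 H each → 4
  2 × C (aromatic): 1 H each → 2
  2 × C: no H
  2 × O: no H
  1 × N: no H
  1 × O: 1 H
  Total hydrogens = 13.

13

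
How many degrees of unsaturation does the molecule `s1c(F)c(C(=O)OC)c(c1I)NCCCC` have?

4

Molecular formula from the SMILES: C10H13FINO2S.
DoU = (2C + 2 + N − H − X)/2 = (2·10 + 2 + 1 − 13 − 2)/2 = 8/2 = 4.
(Structurally: 1 ring(s) + 3 π bond(s) = 4.)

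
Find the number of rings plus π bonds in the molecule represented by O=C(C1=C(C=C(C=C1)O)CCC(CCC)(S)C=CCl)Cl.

6

Molecular formula from the SMILES: C15H18Cl2O2S.
DoU = (2C + 2 + N − H − X)/2 = (2·15 + 2 + 0 − 18 − 2)/2 = 12/2 = 6.
(Structurally: 1 ring(s) + 5 π bond(s) = 6.)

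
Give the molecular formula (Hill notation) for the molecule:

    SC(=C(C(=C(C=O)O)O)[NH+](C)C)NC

C8H15N2O3S+

Heavy atoms from the SMILES: 8 C, 2 N, 3 O, 1 S.
Implicit hydrogens by atom environment:
  4 × C: no H
  3 × C: 3 H each → 9
  2 × O: 1 H each → 2
  1 × C: 1 H
  1 × N (charge +1): 1 H
  1 × N: 1 H
  1 × O: no H
  1 × S: 1 H
  Total hydrogens = 15.
Net charge +1.
Molecular formula: C8H15N2O3S+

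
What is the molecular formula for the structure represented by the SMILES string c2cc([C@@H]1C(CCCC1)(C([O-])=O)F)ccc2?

C13H14FO2-

Heavy atoms from the SMILES: 13 C, 1 F, 2 O.
Implicit hydrogens by atom environment:
  5 × C (aromatic): 1 H each → 5
  4 × C: 2 H each → 8
  2 × C: no H
  1 × C: 1 H
  1 × C (aromatic): no H
  1 × F: no H
  1 × O: no H
  1 × O (charge -1): no H
  Total hydrogens = 14.
Net charge -1.
Molecular formula: C13H14FO2-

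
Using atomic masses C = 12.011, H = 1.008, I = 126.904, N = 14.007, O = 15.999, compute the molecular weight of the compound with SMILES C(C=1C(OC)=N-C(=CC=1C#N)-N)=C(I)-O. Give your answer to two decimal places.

Molecular formula: C9H8IN3O2.
M = 9×12.011 + 8×1.008 + 1×126.904 + 3×14.007 + 2×15.999 = 317.09 g/mol.

317.09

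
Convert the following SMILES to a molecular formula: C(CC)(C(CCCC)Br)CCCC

Heavy atoms from the SMILES: 1 Br, 12 C.
Implicit hydrogens by atom environment:
  7 × C: 2 H each → 14
  3 × C: 3 H each → 9
  2 × C: 1 H each → 2
  1 × Br: no H
  Total hydrogens = 25.
Molecular formula: C12H25Br

C12H25Br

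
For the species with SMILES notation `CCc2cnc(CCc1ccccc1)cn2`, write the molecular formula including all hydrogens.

Heavy atoms from the SMILES: 14 C, 2 N.
Implicit hydrogens by atom environment:
  7 × C (aromatic): 1 H each → 7
  3 × C: 2 H each → 6
  3 × C (aromatic): no H
  2 × N (aromatic): no H
  1 × C: 3 H
  Total hydrogens = 16.
Molecular formula: C14H16N2

C14H16N2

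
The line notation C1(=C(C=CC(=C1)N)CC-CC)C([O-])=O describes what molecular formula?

C11H14NO2-

Heavy atoms from the SMILES: 11 C, 1 N, 2 O.
Implicit hydrogens by atom environment:
  3 × C: 2 H each → 6
  3 × C (aromatic): 1 H each → 3
  3 × C (aromatic): no H
  1 × C: 3 H
  1 × C: no H
  1 × N: 2 H
  1 × O: no H
  1 × O (charge -1): no H
  Total hydrogens = 14.
Net charge -1.
Molecular formula: C11H14NO2-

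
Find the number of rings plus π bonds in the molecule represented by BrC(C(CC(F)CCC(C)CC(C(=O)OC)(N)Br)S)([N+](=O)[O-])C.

2

Molecular formula from the SMILES: C13H23Br2FN2O4S.
DoU = (2C + 2 + N − H − X)/2 = (2·13 + 2 + 2 − 23 − 3)/2 = 4/2 = 2.
(Structurally: 0 ring(s) + 2 π bond(s) = 2.)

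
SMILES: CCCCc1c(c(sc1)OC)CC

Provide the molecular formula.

C11H18OS

Heavy atoms from the SMILES: 11 C, 1 O, 1 S.
Implicit hydrogens by atom environment:
  4 × C: 2 H each → 8
  3 × C: 3 H each → 9
  3 × C (aromatic): no H
  1 × C (aromatic): 1 H
  1 × O: no H
  1 × S (aromatic): no H
  Total hydrogens = 18.
Molecular formula: C11H18OS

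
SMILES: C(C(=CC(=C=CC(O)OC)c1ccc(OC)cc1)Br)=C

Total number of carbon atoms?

The symbol for carbon appears 16 times in the SMILES. Lowercase c denotes aromatic carbon and counts toward C.

16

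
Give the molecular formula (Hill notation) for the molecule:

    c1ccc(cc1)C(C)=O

Heavy atoms from the SMILES: 8 C, 1 O.
Implicit hydrogens by atom environment:
  5 × C (aromatic): 1 H each → 5
  1 × C: 3 H
  1 × C (aromatic): no H
  1 × C: no H
  1 × O: no H
  Total hydrogens = 8.
Molecular formula: C8H8O

C8H8O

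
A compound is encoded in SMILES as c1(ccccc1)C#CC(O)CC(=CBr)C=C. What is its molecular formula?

C14H13BrO

Heavy atoms from the SMILES: 1 Br, 14 C, 1 O.
Implicit hydrogens by atom environment:
  5 × C (aromatic): 1 H each → 5
  3 × C: 1 H each → 3
  3 × C: no H
  2 × C: 2 H each → 4
  1 × Br: no H
  1 × C (aromatic): no H
  1 × O: 1 H
  Total hydrogens = 13.
Molecular formula: C14H13BrO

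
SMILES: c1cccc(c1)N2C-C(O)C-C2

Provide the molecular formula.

C10H13NO

Heavy atoms from the SMILES: 10 C, 1 N, 1 O.
Implicit hydrogens by atom environment:
  5 × C (aromatic): 1 H each → 5
  3 × C: 2 H each → 6
  1 × C: 1 H
  1 × C (aromatic): no H
  1 × N: no H
  1 × O: 1 H
  Total hydrogens = 13.
Molecular formula: C10H13NO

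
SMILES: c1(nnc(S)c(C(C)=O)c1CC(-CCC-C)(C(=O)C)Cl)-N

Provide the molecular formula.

C14H20ClN3O2S

Heavy atoms from the SMILES: 14 C, 1 Cl, 3 N, 2 O, 1 S.
Implicit hydrogens by atom environment:
  4 × C: 2 H each → 8
  4 × C (aromatic): no H
  3 × C: 3 H each → 9
  3 × C: no H
  2 × N (aromatic): no H
  2 × O: no H
  1 × Cl: no H
  1 × N: 2 H
  1 × S: 1 H
  Total hydrogens = 20.
Molecular formula: C14H20ClN3O2S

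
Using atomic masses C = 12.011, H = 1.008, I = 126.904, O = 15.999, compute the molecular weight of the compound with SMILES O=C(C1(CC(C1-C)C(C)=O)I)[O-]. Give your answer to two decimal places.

Molecular formula: C8H10IO3-.
M = 8×12.011 + 10×1.008 + 1×126.904 + 3×15.999 = 281.07 g/mol.

281.07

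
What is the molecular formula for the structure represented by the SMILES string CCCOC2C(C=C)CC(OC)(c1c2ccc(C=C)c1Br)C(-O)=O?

Heavy atoms from the SMILES: 1 Br, 19 C, 4 O.
Implicit hydrogens by atom environment:
  5 × C: 2 H each → 10
  4 × C: 1 H each → 4
  4 × C (aromatic): no H
  3 × O: no H
  2 × C: 3 H each → 6
  2 × C (aromatic): 1 H each → 2
  2 × C: no H
  1 × Br: no H
  1 × O: 1 H
  Total hydrogens = 23.
Molecular formula: C19H23BrO4

C19H23BrO4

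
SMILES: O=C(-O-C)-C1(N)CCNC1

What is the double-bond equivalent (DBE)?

2

Molecular formula from the SMILES: C6H12N2O2.
DoU = (2C + 2 + N − H − X)/2 = (2·6 + 2 + 2 − 12 − 0)/2 = 4/2 = 2.
(Structurally: 1 ring(s) + 1 π bond(s) = 2.)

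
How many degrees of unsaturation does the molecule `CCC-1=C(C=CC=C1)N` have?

4

Molecular formula from the SMILES: C8H11N.
DoU = (2C + 2 + N − H − X)/2 = (2·8 + 2 + 1 − 11 − 0)/2 = 8/2 = 4.
(Structurally: 1 ring(s) + 3 π bond(s) = 4.)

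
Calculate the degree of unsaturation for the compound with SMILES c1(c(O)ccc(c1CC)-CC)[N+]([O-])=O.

5

Molecular formula from the SMILES: C10H13NO3.
DoU = (2C + 2 + N − H − X)/2 = (2·10 + 2 + 1 − 13 − 0)/2 = 10/2 = 5.
(Structurally: 1 ring(s) + 4 π bond(s) = 5.)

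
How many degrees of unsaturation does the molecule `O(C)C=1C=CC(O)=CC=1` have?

4

Molecular formula from the SMILES: C7H8O2.
DoU = (2C + 2 + N − H − X)/2 = (2·7 + 2 + 0 − 8 − 0)/2 = 8/2 = 4.
(Structurally: 1 ring(s) + 3 π bond(s) = 4.)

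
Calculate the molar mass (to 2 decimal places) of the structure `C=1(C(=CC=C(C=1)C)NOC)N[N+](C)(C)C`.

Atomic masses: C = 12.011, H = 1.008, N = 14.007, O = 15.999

210.30

Molecular formula: C11H20N3O+.
M = 11×12.011 + 20×1.008 + 3×14.007 + 1×15.999 = 210.30 g/mol.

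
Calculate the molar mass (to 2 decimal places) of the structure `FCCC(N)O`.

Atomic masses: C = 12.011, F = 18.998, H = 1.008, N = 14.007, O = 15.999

Molecular formula: C3H8FNO.
M = 3×12.011 + 1×18.998 + 8×1.008 + 1×14.007 + 1×15.999 = 93.10 g/mol.

93.10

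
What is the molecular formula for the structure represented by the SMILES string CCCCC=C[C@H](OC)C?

Heavy atoms from the SMILES: 9 C, 1 O.
Implicit hydrogens by atom environment:
  3 × C: 3 H each → 9
  3 × C: 2 H each → 6
  3 × C: 1 H each → 3
  1 × O: no H
  Total hydrogens = 18.
Molecular formula: C9H18O

C9H18O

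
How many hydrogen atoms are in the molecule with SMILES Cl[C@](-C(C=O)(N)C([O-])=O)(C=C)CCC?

13

Hydrogens are implicit in SMILES; fill each atom to its normal valence:
  3 × C: 2 H each → 6
  3 × C: no H
  2 × C: 1 H each → 2
  2 × O: no H
  1 × C: 3 H
  1 × Cl: no H
  1 × N: 2 H
  1 × O (charge -1): no H
  Total hydrogens = 13.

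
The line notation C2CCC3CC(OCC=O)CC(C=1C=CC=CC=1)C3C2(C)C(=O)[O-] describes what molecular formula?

Heavy atoms from the SMILES: 20 C, 4 O.
Implicit hydrogens by atom environment:
  6 × C: 2 H each → 12
  5 × C: 1 H each → 5
  5 × C (aromatic): 1 H each → 5
  3 × O: no H
  2 × C: no H
  1 × C: 3 H
  1 × C (aromatic): no H
  1 × O (charge -1): no H
  Total hydrogens = 25.
Net charge -1.
Molecular formula: C20H25O4-

C20H25O4-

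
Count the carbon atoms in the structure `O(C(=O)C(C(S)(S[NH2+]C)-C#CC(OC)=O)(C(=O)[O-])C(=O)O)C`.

The symbol for carbon appears 11 times in the SMILES.

11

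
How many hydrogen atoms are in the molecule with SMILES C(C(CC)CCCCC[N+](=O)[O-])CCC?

25

Hydrogens are implicit in SMILES; fill each atom to its normal valence:
  9 × C: 2 H each → 18
  2 × C: 3 H each → 6
  1 × C: 1 H
  1 × N (charge +1): no H
  1 × O: no H
  1 × O (charge -1): no H
  Total hydrogens = 25.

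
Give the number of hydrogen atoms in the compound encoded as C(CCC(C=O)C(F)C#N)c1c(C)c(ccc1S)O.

16

Hydrogens are implicit in SMILES; fill each atom to its normal valence:
  4 × C (aromatic): no H
  3 × C: 2 H each → 6
  3 × C: 1 H each → 3
  2 × C (aromatic): 1 H each → 2
  1 × C: 3 H
  1 × C: no H
  1 × F: no H
  1 × N: no H
  1 × O: 1 H
  1 × O: no H
  1 × S: 1 H
  Total hydrogens = 16.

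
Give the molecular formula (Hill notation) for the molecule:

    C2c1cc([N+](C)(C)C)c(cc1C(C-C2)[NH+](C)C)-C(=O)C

[C17H28N2O]2+

Heavy atoms from the SMILES: 17 C, 2 N, 1 O.
Implicit hydrogens by atom environment:
  6 × C: 3 H each → 18
  4 × C (aromatic): no H
  3 × C: 2 H each → 6
  2 × C (aromatic): 1 H each → 2
  1 × C: 1 H
  1 × C: no H
  1 × N (charge +1): 1 H
  1 × N (charge +1): no H
  1 × O: no H
  Total hydrogens = 28.
Net charge +2.
Molecular formula: [C17H28N2O]2+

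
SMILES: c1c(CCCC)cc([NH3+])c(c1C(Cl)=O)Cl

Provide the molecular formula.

C11H14Cl2NO+

Heavy atoms from the SMILES: 11 C, 2 Cl, 1 N, 1 O.
Implicit hydrogens by atom environment:
  4 × C (aromatic): no H
  3 × C: 2 H each → 6
  2 × C (aromatic): 1 H each → 2
  2 × Cl: no H
  1 × C: 3 H
  1 × C: no H
  1 × N (charge +1): 3 H
  1 × O: no H
  Total hydrogens = 14.
Net charge +1.
Molecular formula: C11H14Cl2NO+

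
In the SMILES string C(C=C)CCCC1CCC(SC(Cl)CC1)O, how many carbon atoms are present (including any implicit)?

The symbol for carbon appears 13 times in the SMILES. (Cl is a single chlorine, not C + l.)

13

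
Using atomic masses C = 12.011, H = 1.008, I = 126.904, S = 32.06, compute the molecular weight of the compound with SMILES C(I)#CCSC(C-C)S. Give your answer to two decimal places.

Molecular formula: C6H9IS2.
M = 6×12.011 + 9×1.008 + 1×126.904 + 2×32.06 = 272.16 g/mol.

272.16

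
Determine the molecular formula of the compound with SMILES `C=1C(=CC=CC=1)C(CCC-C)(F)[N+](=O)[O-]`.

C11H14FNO2

Heavy atoms from the SMILES: 11 C, 1 F, 1 N, 2 O.
Implicit hydrogens by atom environment:
  5 × C (aromatic): 1 H each → 5
  3 × C: 2 H each → 6
  1 × C: 3 H
  1 × C: no H
  1 × C (aromatic): no H
  1 × F: no H
  1 × N (charge +1): no H
  1 × O: no H
  1 × O (charge -1): no H
  Total hydrogens = 14.
Molecular formula: C11H14FNO2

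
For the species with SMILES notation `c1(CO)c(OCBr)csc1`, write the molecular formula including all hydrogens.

C6H7BrO2S

Heavy atoms from the SMILES: 1 Br, 6 C, 2 O, 1 S.
Implicit hydrogens by atom environment:
  2 × C: 2 H each → 4
  2 × C (aromatic): 1 H each → 2
  2 × C (aromatic): no H
  1 × Br: no H
  1 × O: 1 H
  1 × O: no H
  1 × S (aromatic): no H
  Total hydrogens = 7.
Molecular formula: C6H7BrO2S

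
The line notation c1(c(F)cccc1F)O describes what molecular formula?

C6H4F2O

Heavy atoms from the SMILES: 6 C, 2 F, 1 O.
Implicit hydrogens by atom environment:
  3 × C (aromatic): 1 H each → 3
  3 × C (aromatic): no H
  2 × F: no H
  1 × O: 1 H
  Total hydrogens = 4.
Molecular formula: C6H4F2O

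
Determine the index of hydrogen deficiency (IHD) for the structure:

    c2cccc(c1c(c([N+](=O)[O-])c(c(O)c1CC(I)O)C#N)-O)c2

11

Molecular formula from the SMILES: C15H11IN2O5.
DoU = (2C + 2 + N − H − X)/2 = (2·15 + 2 + 2 − 11 − 1)/2 = 22/2 = 11.
(Structurally: 2 ring(s) + 9 π bond(s) = 11.)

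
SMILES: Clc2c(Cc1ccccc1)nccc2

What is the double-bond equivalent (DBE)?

8

Molecular formula from the SMILES: C12H10ClN.
DoU = (2C + 2 + N − H − X)/2 = (2·12 + 2 + 1 − 10 − 1)/2 = 16/2 = 8.
(Structurally: 2 ring(s) + 6 π bond(s) = 8.)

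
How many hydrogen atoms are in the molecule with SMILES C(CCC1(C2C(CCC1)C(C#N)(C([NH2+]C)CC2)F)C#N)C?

27

Hydrogens are implicit in SMILES; fill each atom to its normal valence:
  8 × C: 2 H each → 16
  4 × C: no H
  3 × C: 1 H each → 3
  2 × C: 3 H each → 6
  2 × N: no H
  1 × F: no H
  1 × N (charge +1): 2 H
  Total hydrogens = 27.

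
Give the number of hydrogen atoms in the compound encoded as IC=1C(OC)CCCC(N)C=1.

Hydrogens are implicit in SMILES; fill each atom to its normal valence:
  3 × C: 2 H each → 6
  3 × C: 1 H each → 3
  1 × C: 3 H
  1 × C: no H
  1 × I: no H
  1 × N: 2 H
  1 × O: no H
  Total hydrogens = 14.

14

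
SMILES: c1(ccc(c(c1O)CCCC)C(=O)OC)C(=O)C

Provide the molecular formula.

C14H18O4

Heavy atoms from the SMILES: 14 C, 4 O.
Implicit hydrogens by atom environment:
  4 × C (aromatic): no H
  3 × C: 3 H each → 9
  3 × C: 2 H each → 6
  3 × O: no H
  2 × C (aromatic): 1 H each → 2
  2 × C: no H
  1 × O: 1 H
  Total hydrogens = 18.
Molecular formula: C14H18O4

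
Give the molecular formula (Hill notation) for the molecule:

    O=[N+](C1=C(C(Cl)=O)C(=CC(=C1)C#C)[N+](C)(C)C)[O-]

Heavy atoms from the SMILES: 12 C, 1 Cl, 2 N, 3 O.
Implicit hydrogens by atom environment:
  4 × C (aromatic): no H
  3 × C: 3 H each → 9
  2 × C (aromatic): 1 H each → 2
  2 × C: no H
  2 × N (charge +1): no H
  2 × O: no H
  1 × C: 1 H
  1 × Cl: no H
  1 × O (charge -1): no H
  Total hydrogens = 12.
Net charge +1.
Molecular formula: C12H12ClN2O3+

C12H12ClN2O3+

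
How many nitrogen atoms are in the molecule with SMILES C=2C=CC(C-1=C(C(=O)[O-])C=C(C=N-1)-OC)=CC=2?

The symbol for nitrogen appears 1 time in the SMILES.

1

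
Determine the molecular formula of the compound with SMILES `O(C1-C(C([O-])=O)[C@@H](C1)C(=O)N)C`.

Heavy atoms from the SMILES: 7 C, 1 N, 4 O.
Implicit hydrogens by atom environment:
  3 × C: 1 H each → 3
  3 × O: no H
  2 × C: no H
  1 × C: 3 H
  1 × C: 2 H
  1 × N: 2 H
  1 × O (charge -1): no H
  Total hydrogens = 10.
Net charge -1.
Molecular formula: C7H10NO4-

C7H10NO4-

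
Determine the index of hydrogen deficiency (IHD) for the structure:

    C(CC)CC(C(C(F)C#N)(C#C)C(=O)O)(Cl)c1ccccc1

Molecular formula from the SMILES: C17H17ClFNO2.
DoU = (2C + 2 + N − H − X)/2 = (2·17 + 2 + 1 − 17 − 2)/2 = 18/2 = 9.
(Structurally: 1 ring(s) + 8 π bond(s) = 9.)

9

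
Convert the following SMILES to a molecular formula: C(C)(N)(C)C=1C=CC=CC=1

Heavy atoms from the SMILES: 9 C, 1 N.
Implicit hydrogens by atom environment:
  5 × C (aromatic): 1 H each → 5
  2 × C: 3 H each → 6
  1 × C: no H
  1 × C (aromatic): no H
  1 × N: 2 H
  Total hydrogens = 13.
Molecular formula: C9H13N

C9H13N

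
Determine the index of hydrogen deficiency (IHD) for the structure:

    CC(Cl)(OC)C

0

Molecular formula from the SMILES: C4H9ClO.
DoU = (2C + 2 + N − H − X)/2 = (2·4 + 2 + 0 − 9 − 1)/2 = 0/2 = 0.
(Structurally: 0 ring(s) + 0 π bond(s) = 0.)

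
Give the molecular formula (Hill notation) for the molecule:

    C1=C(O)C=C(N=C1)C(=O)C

Heavy atoms from the SMILES: 7 C, 1 N, 2 O.
Implicit hydrogens by atom environment:
  3 × C (aromatic): 1 H each → 3
  2 × C (aromatic): no H
  1 × C: 3 H
  1 × C: no H
  1 × N (aromatic): no H
  1 × O: 1 H
  1 × O: no H
  Total hydrogens = 7.
Molecular formula: C7H7NO2

C7H7NO2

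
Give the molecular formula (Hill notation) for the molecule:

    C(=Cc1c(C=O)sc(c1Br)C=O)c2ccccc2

C14H9BrO2S

Heavy atoms from the SMILES: 1 Br, 14 C, 2 O, 1 S.
Implicit hydrogens by atom environment:
  5 × C (aromatic): 1 H each → 5
  5 × C (aromatic): no H
  4 × C: 1 H each → 4
  2 × O: no H
  1 × Br: no H
  1 × S (aromatic): no H
  Total hydrogens = 9.
Molecular formula: C14H9BrO2S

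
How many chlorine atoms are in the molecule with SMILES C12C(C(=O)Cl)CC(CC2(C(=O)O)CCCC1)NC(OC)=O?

The symbol for chlorine appears 1 time in the SMILES.

1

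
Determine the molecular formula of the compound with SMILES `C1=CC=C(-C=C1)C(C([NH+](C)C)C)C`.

Heavy atoms from the SMILES: 12 C, 1 N.
Implicit hydrogens by atom environment:
  5 × C (aromatic): 1 H each → 5
  4 × C: 3 H each → 12
  2 × C: 1 H each → 2
  1 × C (aromatic): no H
  1 × N (charge +1): 1 H
  Total hydrogens = 20.
Net charge +1.
Molecular formula: C12H20N+

C12H20N+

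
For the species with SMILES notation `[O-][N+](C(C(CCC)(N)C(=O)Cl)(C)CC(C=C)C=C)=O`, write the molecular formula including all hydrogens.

Heavy atoms from the SMILES: 13 C, 1 Cl, 2 N, 3 O.
Implicit hydrogens by atom environment:
  5 × C: 2 H each → 10
  3 × C: 1 H each → 3
  3 × C: no H
  2 × C: 3 H each → 6
  2 × O: no H
  1 × Cl: no H
  1 × N: 2 H
  1 × N (charge +1): no H
  1 × O (charge -1): no H
  Total hydrogens = 21.
Molecular formula: C13H21ClN2O3

C13H21ClN2O3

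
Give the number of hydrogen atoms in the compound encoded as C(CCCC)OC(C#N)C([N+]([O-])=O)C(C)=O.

Hydrogens are implicit in SMILES; fill each atom to its normal valence:
  4 × C: 2 H each → 8
  3 × O: no H
  2 × C: 3 H each → 6
  2 × C: 1 H each → 2
  2 × C: no H
  1 × N: no H
  1 × N (charge +1): no H
  1 × O (charge -1): no H
  Total hydrogens = 16.

16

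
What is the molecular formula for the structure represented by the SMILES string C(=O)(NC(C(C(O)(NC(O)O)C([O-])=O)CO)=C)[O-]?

[C8H12N2O8]2-

Heavy atoms from the SMILES: 8 C, 2 N, 8 O.
Implicit hydrogens by atom environment:
  4 × C: no H
  4 × O: 1 H each → 4
  2 × C: 2 H each → 4
  2 × C: 1 H each → 2
  2 × N: 1 H each → 2
  2 × O: no H
  2 × O (charge -1): no H
  Total hydrogens = 12.
Net charge -2.
Molecular formula: [C8H12N2O8]2-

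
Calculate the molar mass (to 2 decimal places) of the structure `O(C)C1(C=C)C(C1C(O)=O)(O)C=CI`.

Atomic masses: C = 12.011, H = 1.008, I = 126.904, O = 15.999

Molecular formula: C9H11IO4.
M = 9×12.011 + 11×1.008 + 1×126.904 + 4×15.999 = 310.09 g/mol.

310.09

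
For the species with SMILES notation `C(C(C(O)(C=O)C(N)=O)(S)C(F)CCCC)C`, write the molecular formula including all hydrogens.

C11H20FNO3S

Heavy atoms from the SMILES: 11 C, 1 F, 1 N, 3 O, 1 S.
Implicit hydrogens by atom environment:
  4 × C: 2 H each → 8
  3 × C: no H
  2 × C: 3 H each → 6
  2 × C: 1 H each → 2
  2 × O: no H
  1 × F: no H
  1 × N: 2 H
  1 × O: 1 H
  1 × S: 1 H
  Total hydrogens = 20.
Molecular formula: C11H20FNO3S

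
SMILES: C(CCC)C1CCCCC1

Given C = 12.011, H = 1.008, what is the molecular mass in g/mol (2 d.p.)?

140.27

Molecular formula: C10H20.
M = 10×12.011 + 20×1.008 = 140.27 g/mol.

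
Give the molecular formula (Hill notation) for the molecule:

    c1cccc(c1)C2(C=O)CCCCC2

C13H16O

Heavy atoms from the SMILES: 13 C, 1 O.
Implicit hydrogens by atom environment:
  5 × C: 2 H each → 10
  5 × C (aromatic): 1 H each → 5
  1 × C: 1 H
  1 × C: no H
  1 × C (aromatic): no H
  1 × O: no H
  Total hydrogens = 16.
Molecular formula: C13H16O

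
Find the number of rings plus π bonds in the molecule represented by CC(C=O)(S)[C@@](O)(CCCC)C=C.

2

Molecular formula from the SMILES: C10H18O2S.
DoU = (2C + 2 + N − H − X)/2 = (2·10 + 2 + 0 − 18 − 0)/2 = 4/2 = 2.
(Structurally: 0 ring(s) + 2 π bond(s) = 2.)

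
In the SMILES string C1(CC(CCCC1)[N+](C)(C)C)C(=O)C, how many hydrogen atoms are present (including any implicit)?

Hydrogens are implicit in SMILES; fill each atom to its normal valence:
  5 × C: 2 H each → 10
  4 × C: 3 H each → 12
  2 × C: 1 H each → 2
  1 × C: no H
  1 × N (charge +1): no H
  1 × O: no H
  Total hydrogens = 24.

24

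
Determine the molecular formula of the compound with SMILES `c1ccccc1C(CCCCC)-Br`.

C12H17Br

Heavy atoms from the SMILES: 1 Br, 12 C.
Implicit hydrogens by atom environment:
  5 × C (aromatic): 1 H each → 5
  4 × C: 2 H each → 8
  1 × Br: no H
  1 × C: 3 H
  1 × C: 1 H
  1 × C (aromatic): no H
  Total hydrogens = 17.
Molecular formula: C12H17Br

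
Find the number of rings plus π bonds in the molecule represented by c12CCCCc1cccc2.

5

Molecular formula from the SMILES: C10H12.
DoU = (2C + 2 + N − H − X)/2 = (2·10 + 2 + 0 − 12 − 0)/2 = 10/2 = 5.
(Structurally: 2 ring(s) + 3 π bond(s) = 5.)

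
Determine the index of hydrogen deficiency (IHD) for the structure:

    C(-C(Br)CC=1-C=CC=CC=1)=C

5

Molecular formula from the SMILES: C10H11Br.
DoU = (2C + 2 + N − H − X)/2 = (2·10 + 2 + 0 − 11 − 1)/2 = 10/2 = 5.
(Structurally: 1 ring(s) + 4 π bond(s) = 5.)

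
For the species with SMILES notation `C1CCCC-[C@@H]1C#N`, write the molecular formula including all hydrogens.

Heavy atoms from the SMILES: 7 C, 1 N.
Implicit hydrogens by atom environment:
  5 × C: 2 H each → 10
  1 × C: 1 H
  1 × C: no H
  1 × N: no H
  Total hydrogens = 11.
Molecular formula: C7H11N

C7H11N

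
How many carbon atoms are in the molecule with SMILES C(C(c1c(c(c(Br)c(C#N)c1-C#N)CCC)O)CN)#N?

14

The symbol for carbon appears 14 times in the SMILES. Lowercase c denotes aromatic carbon and counts toward C.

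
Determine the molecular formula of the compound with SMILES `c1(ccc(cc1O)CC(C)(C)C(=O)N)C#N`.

C12H14N2O2

Heavy atoms from the SMILES: 12 C, 2 N, 2 O.
Implicit hydrogens by atom environment:
  3 × C (aromatic): 1 H each → 3
  3 × C (aromatic): no H
  3 × C: no H
  2 × C: 3 H each → 6
  1 × C: 2 H
  1 × N: 2 H
  1 × N: no H
  1 × O: 1 H
  1 × O: no H
  Total hydrogens = 14.
Molecular formula: C12H14N2O2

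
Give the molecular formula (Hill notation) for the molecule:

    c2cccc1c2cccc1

C10H8

Heavy atoms from the SMILES: 10 C.
Implicit hydrogens by atom environment:
  8 × C (aromatic): 1 H each → 8
  2 × C (aromatic): no H
  Total hydrogens = 8.
Molecular formula: C10H8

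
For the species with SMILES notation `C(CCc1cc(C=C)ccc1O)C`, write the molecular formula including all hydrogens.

C12H16O

Heavy atoms from the SMILES: 12 C, 1 O.
Implicit hydrogens by atom environment:
  4 × C: 2 H each → 8
  3 × C (aromatic): 1 H each → 3
  3 × C (aromatic): no H
  1 × C: 3 H
  1 × C: 1 H
  1 × O: 1 H
  Total hydrogens = 16.
Molecular formula: C12H16O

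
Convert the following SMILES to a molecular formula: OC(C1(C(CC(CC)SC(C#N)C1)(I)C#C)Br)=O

C12H13BrINO2S

Heavy atoms from the SMILES: 1 Br, 12 C, 1 I, 1 N, 2 O, 1 S.
Implicit hydrogens by atom environment:
  5 × C: no H
  3 × C: 2 H each → 6
  3 × C: 1 H each → 3
  1 × Br: no H
  1 × C: 3 H
  1 × I: no H
  1 × N: no H
  1 × O: 1 H
  1 × O: no H
  1 × S: no H
  Total hydrogens = 13.
Molecular formula: C12H13BrINO2S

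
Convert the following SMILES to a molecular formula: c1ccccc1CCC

C9H12

Heavy atoms from the SMILES: 9 C.
Implicit hydrogens by atom environment:
  5 × C (aromatic): 1 H each → 5
  2 × C: 2 H each → 4
  1 × C: 3 H
  1 × C (aromatic): no H
  Total hydrogens = 12.
Molecular formula: C9H12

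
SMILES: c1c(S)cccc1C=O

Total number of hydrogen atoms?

Hydrogens are implicit in SMILES; fill each atom to its normal valence:
  4 × C (aromatic): 1 H each → 4
  2 × C (aromatic): no H
  1 × C: 1 H
  1 × O: no H
  1 × S: 1 H
  Total hydrogens = 6.

6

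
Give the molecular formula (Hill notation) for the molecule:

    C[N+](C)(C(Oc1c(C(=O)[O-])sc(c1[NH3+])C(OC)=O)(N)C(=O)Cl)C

Heavy atoms from the SMILES: 12 C, 1 Cl, 3 N, 6 O, 1 S.
Implicit hydrogens by atom environment:
  5 × O: no H
  4 × C: 3 H each → 12
  4 × C (aromatic): no H
  4 × C: no H
  1 × Cl: no H
  1 × N (charge +1): 3 H
  1 × N: 2 H
  1 × N (charge +1): no H
  1 × O (charge -1): no H
  1 × S (aromatic): no H
  Total hydrogens = 17.
Net charge +1.
Molecular formula: C12H17ClN3O6S+

C12H17ClN3O6S+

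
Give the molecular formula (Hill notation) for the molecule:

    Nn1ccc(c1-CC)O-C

C7H12N2O

Heavy atoms from the SMILES: 7 C, 2 N, 1 O.
Implicit hydrogens by atom environment:
  2 × C: 3 H each → 6
  2 × C (aromatic): 1 H each → 2
  2 × C (aromatic): no H
  1 × C: 2 H
  1 × N: 2 H
  1 × N (aromatic): no H
  1 × O: no H
  Total hydrogens = 12.
Molecular formula: C7H12N2O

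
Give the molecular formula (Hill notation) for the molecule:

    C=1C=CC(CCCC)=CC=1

C10H14

Heavy atoms from the SMILES: 10 C.
Implicit hydrogens by atom environment:
  5 × C (aromatic): 1 H each → 5
  3 × C: 2 H each → 6
  1 × C: 3 H
  1 × C (aromatic): no H
  Total hydrogens = 14.
Molecular formula: C10H14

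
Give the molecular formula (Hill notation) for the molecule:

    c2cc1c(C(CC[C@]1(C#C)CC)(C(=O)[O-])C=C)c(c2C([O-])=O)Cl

[C18H15ClO4]2-

Heavy atoms from the SMILES: 18 C, 1 Cl, 4 O.
Implicit hydrogens by atom environment:
  5 × C: no H
  4 × C: 2 H each → 8
  4 × C (aromatic): no H
  2 × C (aromatic): 1 H each → 2
  2 × C: 1 H each → 2
  2 × O: no H
  2 × O (charge -1): no H
  1 × C: 3 H
  1 × Cl: no H
  Total hydrogens = 15.
Net charge -2.
Molecular formula: [C18H15ClO4]2-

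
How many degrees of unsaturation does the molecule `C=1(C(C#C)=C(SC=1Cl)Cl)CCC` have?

5

Molecular formula from the SMILES: C9H8Cl2S.
DoU = (2C + 2 + N − H − X)/2 = (2·9 + 2 + 0 − 8 − 2)/2 = 10/2 = 5.
(Structurally: 1 ring(s) + 4 π bond(s) = 5.)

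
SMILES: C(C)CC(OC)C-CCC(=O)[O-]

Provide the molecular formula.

C9H17O3-

Heavy atoms from the SMILES: 9 C, 3 O.
Implicit hydrogens by atom environment:
  5 × C: 2 H each → 10
  2 × C: 3 H each → 6
  2 × O: no H
  1 × C: 1 H
  1 × C: no H
  1 × O (charge -1): no H
  Total hydrogens = 17.
Net charge -1.
Molecular formula: C9H17O3-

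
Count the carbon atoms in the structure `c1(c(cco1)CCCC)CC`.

10

The symbol for carbon appears 10 times in the SMILES. Lowercase c denotes aromatic carbon and counts toward C.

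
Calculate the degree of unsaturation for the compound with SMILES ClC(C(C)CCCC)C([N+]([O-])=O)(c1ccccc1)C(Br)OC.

Molecular formula from the SMILES: C16H23BrClNO3.
DoU = (2C + 2 + N − H − X)/2 = (2·16 + 2 + 1 − 23 − 2)/2 = 10/2 = 5.
(Structurally: 1 ring(s) + 4 π bond(s) = 5.)

5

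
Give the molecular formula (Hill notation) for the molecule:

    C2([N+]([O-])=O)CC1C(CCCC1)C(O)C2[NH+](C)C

C12H23N2O3+

Heavy atoms from the SMILES: 12 C, 2 N, 3 O.
Implicit hydrogens by atom environment:
  5 × C: 2 H each → 10
  5 × C: 1 H each → 5
  2 × C: 3 H each → 6
  1 × N (charge +1): 1 H
  1 × N (charge +1): no H
  1 × O: 1 H
  1 × O: no H
  1 × O (charge -1): no H
  Total hydrogens = 23.
Net charge +1.
Molecular formula: C12H23N2O3+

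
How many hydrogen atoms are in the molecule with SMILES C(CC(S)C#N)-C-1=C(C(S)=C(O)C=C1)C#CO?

11

Hydrogens are implicit in SMILES; fill each atom to its normal valence:
  4 × C (aromatic): no H
  3 × C: no H
  2 × C: 2 H each → 4
  2 × C (aromatic): 1 H each → 2
  2 × O: 1 H each → 2
  2 × S: 1 H each → 2
  1 × C: 1 H
  1 × N: no H
  Total hydrogens = 11.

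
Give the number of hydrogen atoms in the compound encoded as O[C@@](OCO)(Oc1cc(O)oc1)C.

10

Hydrogens are implicit in SMILES; fill each atom to its normal valence:
  3 × O: 1 H each → 3
  2 × C (aromatic): 1 H each → 2
  2 × C (aromatic): no H
  2 × O: no H
  1 × C: 3 H
  1 × C: 2 H
  1 × C: no H
  1 × O (aromatic): no H
  Total hydrogens = 10.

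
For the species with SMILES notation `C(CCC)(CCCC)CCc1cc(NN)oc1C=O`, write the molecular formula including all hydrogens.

Heavy atoms from the SMILES: 15 C, 2 N, 2 O.
Implicit hydrogens by atom environment:
  7 × C: 2 H each → 14
  3 × C (aromatic): no H
  2 × C: 3 H each → 6
  2 × C: 1 H each → 2
  1 × C (aromatic): 1 H
  1 × N: 2 H
  1 × N: 1 H
  1 × O (aromatic): no H
  1 × O: no H
  Total hydrogens = 26.
Molecular formula: C15H26N2O2

C15H26N2O2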